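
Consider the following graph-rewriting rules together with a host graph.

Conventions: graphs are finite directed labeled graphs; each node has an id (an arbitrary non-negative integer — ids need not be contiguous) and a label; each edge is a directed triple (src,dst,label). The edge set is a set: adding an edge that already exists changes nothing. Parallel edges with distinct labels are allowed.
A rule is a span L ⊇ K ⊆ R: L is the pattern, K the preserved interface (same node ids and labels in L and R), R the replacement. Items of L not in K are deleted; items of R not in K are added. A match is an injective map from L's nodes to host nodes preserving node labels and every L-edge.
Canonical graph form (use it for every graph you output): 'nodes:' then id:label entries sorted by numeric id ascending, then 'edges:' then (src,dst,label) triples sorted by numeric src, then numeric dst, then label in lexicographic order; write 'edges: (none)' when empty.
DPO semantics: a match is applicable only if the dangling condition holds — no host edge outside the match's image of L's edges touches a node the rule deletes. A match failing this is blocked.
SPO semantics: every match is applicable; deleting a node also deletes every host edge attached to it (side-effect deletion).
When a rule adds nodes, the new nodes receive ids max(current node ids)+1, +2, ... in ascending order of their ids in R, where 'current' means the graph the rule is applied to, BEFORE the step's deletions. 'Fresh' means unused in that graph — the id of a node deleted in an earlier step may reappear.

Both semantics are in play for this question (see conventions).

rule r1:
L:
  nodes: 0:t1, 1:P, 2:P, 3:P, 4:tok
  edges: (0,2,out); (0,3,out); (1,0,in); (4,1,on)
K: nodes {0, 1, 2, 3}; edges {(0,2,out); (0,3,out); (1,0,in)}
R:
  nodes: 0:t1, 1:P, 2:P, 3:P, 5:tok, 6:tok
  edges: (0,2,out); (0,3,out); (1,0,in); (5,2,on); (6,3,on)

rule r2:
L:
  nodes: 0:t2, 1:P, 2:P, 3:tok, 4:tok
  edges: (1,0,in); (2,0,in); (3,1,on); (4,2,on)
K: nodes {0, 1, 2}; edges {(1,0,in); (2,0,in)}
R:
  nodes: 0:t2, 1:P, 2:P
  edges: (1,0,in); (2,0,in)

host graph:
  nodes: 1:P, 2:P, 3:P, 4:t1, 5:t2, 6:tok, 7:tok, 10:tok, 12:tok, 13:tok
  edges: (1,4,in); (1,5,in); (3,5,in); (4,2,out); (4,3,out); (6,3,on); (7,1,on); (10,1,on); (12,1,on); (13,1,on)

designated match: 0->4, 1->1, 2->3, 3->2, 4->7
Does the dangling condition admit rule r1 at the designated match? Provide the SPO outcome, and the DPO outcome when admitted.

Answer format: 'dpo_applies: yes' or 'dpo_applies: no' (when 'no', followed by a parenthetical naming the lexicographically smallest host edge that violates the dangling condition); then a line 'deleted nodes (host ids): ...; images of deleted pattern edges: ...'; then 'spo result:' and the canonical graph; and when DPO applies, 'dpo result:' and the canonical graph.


dpo_applies: yes
deleted nodes (host ids): 7; images of deleted pattern edges: (7,1,on)
spo result:
nodes: 1:P, 2:P, 3:P, 4:t1, 5:t2, 6:tok, 10:tok, 12:tok, 13:tok, 14:tok, 15:tok
edges: (1,4,in); (1,5,in); (3,5,in); (4,2,out); (4,3,out); (6,3,on); (10,1,on); (12,1,on); (13,1,on); (14,3,on); (15,2,on)
dpo result:
nodes: 1:P, 2:P, 3:P, 4:t1, 5:t2, 6:tok, 10:tok, 12:tok, 13:tok, 14:tok, 15:tok
edges: (1,4,in); (1,5,in); (3,5,in); (4,2,out); (4,3,out); (6,3,on); (10,1,on); (12,1,on); (13,1,on); (14,3,on); (15,2,on)


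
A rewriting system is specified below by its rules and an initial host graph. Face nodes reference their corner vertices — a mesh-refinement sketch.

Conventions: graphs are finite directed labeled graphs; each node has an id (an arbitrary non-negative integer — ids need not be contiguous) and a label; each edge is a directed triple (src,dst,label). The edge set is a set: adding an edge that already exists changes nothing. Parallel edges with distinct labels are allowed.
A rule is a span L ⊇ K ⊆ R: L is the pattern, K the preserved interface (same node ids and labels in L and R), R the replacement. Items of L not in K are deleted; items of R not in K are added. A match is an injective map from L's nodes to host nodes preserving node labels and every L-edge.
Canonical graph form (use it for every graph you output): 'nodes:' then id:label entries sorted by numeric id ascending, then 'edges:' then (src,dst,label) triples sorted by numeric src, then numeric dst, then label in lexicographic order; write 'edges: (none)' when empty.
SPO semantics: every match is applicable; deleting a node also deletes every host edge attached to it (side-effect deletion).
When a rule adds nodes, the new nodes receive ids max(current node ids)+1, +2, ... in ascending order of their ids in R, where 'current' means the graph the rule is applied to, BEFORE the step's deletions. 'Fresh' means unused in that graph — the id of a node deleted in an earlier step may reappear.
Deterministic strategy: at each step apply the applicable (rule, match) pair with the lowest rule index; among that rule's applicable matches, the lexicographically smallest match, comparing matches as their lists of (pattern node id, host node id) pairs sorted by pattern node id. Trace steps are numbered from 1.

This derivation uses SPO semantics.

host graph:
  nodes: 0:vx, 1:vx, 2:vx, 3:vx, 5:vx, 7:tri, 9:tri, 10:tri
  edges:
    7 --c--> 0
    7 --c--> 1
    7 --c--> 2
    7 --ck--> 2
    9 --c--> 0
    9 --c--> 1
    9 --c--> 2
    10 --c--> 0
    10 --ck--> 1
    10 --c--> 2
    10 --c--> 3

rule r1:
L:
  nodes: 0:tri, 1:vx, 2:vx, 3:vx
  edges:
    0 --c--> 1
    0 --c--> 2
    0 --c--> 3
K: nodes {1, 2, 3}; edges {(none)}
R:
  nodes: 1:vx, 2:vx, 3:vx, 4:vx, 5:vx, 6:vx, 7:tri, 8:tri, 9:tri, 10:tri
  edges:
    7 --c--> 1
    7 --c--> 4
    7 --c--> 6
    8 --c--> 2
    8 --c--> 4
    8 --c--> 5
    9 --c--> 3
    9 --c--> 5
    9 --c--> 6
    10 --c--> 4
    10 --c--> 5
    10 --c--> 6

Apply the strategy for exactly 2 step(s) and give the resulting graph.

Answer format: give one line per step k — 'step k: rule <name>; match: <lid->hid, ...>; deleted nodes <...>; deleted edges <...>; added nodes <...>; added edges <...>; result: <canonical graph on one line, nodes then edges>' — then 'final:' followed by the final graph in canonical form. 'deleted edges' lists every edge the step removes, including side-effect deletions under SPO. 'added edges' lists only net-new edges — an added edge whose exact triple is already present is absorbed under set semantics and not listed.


step 1: rule r1; match: 0->7, 1->0, 2->1, 3->2; deleted nodes 7; deleted edges (7,0,c); (7,1,c); (7,2,c); (7,2,ck); added nodes 11, 12, 13, 14, 15, 16, 17; added edges (14,0,c); (14,11,c); (14,13,c); (15,1,c); (15,11,c); (15,12,c); (16,2,c); (16,12,c); (16,13,c); (17,11,c); (17,12,c); (17,13,c); result: nodes: 0:vx, 1:vx, 2:vx, 3:vx, 5:vx, 9:tri, 10:tri, 11:vx, 12:vx, 13:vx, 14:tri, 15:tri, 16:tri, 17:tri edges: (9,0,c); (9,1,c); (9,2,c); (10,0,c); (10,1,ck); (10,2,c); (10,3,c); (14,0,c); (14,11,c); (14,13,c); (15,1,c); (15,11,c); (15,12,c); (16,2,c); (16,12,c); (16,13,c); (17,11,c); (17,12,c); (17,13,c)
step 2: rule r1; match: 0->9, 1->0, 2->1, 3->2; deleted nodes 9; deleted edges (9,0,c); (9,1,c); (9,2,c); added nodes 18, 19, 20, 21, 22, 23, 24; added edges (21,0,c); (21,18,c); (21,20,c); (22,1,c); (22,18,c); (22,19,c); (23,2,c); (23,19,c); (23,20,c); (24,18,c); (24,19,c); (24,20,c); result: nodes: 0:vx, 1:vx, 2:vx, 3:vx, 5:vx, 10:tri, 11:vx, 12:vx, 13:vx, 14:tri, 15:tri, 16:tri, 17:tri, 18:vx, 19:vx, 20:vx, 21:tri, 22:tri, 23:tri, 24:tri edges: (10,0,c); (10,1,ck); (10,2,c); (10,3,c); (14,0,c); (14,11,c); (14,13,c); (15,1,c); (15,11,c); (15,12,c); (16,2,c); (16,12,c); (16,13,c); (17,11,c); (17,12,c); (17,13,c); (21,0,c); (21,18,c); (21,20,c); (22,1,c); (22,18,c); (22,19,c); (23,2,c); (23,19,c); (23,20,c); (24,18,c); (24,19,c); (24,20,c)
final:
nodes: 0:vx, 1:vx, 2:vx, 3:vx, 5:vx, 10:tri, 11:vx, 12:vx, 13:vx, 14:tri, 15:tri, 16:tri, 17:tri, 18:vx, 19:vx, 20:vx, 21:tri, 22:tri, 23:tri, 24:tri
edges: (10,0,c); (10,1,ck); (10,2,c); (10,3,c); (14,0,c); (14,11,c); (14,13,c); (15,1,c); (15,11,c); (15,12,c); (16,2,c); (16,12,c); (16,13,c); (17,11,c); (17,12,c); (17,13,c); (21,0,c); (21,18,c); (21,20,c); (22,1,c); (22,18,c); (22,19,c); (23,2,c); (23,19,c); (23,20,c); (24,18,c); (24,19,c); (24,20,c)


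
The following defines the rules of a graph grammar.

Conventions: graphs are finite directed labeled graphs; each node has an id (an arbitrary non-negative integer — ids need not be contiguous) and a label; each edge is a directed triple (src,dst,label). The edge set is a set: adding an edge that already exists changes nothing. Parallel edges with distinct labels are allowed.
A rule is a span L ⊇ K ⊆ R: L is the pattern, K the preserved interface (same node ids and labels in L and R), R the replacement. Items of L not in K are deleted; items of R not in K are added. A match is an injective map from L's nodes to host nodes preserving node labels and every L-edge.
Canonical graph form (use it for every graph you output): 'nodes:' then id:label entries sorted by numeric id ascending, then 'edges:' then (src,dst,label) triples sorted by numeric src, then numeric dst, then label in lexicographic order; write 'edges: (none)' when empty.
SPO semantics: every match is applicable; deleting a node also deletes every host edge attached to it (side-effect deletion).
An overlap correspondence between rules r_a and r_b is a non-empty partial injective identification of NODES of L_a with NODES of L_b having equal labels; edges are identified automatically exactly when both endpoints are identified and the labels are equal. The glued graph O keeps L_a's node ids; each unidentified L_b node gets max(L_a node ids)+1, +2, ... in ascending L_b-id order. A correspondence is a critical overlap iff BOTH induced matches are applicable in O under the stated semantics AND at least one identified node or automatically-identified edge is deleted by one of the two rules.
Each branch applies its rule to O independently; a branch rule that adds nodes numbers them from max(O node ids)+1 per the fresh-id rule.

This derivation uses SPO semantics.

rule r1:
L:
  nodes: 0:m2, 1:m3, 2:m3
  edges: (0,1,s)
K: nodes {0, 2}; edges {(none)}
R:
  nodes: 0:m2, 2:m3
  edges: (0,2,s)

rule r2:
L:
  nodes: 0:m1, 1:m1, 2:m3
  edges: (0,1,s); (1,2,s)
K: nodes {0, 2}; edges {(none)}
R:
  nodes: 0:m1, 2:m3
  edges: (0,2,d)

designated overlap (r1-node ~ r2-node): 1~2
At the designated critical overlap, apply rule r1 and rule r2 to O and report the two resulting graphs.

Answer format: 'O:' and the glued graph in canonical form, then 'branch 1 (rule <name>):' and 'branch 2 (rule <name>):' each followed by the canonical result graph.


O:
nodes: 0:m2, 1:m3, 2:m3, 3:m1, 4:m1
edges: (0,1,s); (3,4,s); (4,1,s)
branch 1 (rule r1):
nodes: 0:m2, 2:m3, 3:m1, 4:m1
edges: (0,2,s); (3,4,s)
branch 2 (rule r2):
nodes: 0:m2, 1:m3, 2:m3, 3:m1
edges: (0,1,s); (3,1,d)


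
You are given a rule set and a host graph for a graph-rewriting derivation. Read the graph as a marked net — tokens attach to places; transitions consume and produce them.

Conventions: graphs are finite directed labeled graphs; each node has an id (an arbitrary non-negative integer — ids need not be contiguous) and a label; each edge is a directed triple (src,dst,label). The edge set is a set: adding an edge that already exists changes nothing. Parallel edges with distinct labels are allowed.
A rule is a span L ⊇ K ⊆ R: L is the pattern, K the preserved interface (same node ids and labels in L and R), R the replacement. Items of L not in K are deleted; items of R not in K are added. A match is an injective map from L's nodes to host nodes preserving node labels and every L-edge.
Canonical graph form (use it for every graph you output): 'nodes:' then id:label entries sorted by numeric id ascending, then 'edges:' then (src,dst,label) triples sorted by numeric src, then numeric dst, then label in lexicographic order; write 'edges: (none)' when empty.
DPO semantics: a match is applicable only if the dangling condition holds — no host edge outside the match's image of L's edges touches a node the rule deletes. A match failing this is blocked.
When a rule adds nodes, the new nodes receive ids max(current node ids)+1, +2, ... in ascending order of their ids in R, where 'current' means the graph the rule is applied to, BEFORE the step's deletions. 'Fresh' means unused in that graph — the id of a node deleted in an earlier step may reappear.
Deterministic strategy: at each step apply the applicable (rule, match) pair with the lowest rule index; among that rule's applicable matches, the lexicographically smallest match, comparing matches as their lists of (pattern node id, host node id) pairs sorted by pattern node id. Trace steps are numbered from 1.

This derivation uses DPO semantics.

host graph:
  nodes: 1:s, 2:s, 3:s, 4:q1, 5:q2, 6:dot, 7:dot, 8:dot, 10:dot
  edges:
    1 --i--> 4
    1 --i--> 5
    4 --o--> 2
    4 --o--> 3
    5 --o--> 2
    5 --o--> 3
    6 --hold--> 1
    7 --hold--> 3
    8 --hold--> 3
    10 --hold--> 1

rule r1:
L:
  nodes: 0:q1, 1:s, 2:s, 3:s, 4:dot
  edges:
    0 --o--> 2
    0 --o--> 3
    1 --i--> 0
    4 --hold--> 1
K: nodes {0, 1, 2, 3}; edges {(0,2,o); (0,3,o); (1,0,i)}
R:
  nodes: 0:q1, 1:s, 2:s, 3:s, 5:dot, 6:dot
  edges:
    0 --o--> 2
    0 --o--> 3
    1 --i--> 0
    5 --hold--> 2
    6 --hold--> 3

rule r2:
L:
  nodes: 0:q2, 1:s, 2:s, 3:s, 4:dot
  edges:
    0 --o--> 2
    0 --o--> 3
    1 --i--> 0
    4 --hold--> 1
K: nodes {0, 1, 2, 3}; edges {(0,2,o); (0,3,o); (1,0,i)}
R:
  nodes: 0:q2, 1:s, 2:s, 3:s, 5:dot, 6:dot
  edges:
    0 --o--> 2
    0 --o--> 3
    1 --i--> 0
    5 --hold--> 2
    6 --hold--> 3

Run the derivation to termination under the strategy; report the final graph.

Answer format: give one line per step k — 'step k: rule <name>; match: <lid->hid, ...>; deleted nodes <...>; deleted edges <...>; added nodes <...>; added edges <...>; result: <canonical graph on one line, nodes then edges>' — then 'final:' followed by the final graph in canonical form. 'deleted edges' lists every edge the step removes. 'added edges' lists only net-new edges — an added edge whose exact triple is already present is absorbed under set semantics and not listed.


step 1: rule r1; match: 0->4, 1->1, 2->2, 3->3, 4->6; deleted nodes 6; deleted edges (6,1,hold); added nodes 11, 12; added edges (11,2,hold); (12,3,hold); result: nodes: 1:s, 2:s, 3:s, 4:q1, 5:q2, 7:dot, 8:dot, 10:dot, 11:dot, 12:dot edges: (1,4,i); (1,5,i); (4,2,o); (4,3,o); (5,2,o); (5,3,o); (7,3,hold); (8,3,hold); (10,1,hold); (11,2,hold); (12,3,hold)
step 2: rule r1; match: 0->4, 1->1, 2->2, 3->3, 4->10; deleted nodes 10; deleted edges (10,1,hold); added nodes 13, 14; added edges (13,2,hold); (14,3,hold); result: nodes: 1:s, 2:s, 3:s, 4:q1, 5:q2, 7:dot, 8:dot, 11:dot, 12:dot, 13:dot, 14:dot edges: (1,4,i); (1,5,i); (4,2,o); (4,3,o); (5,2,o); (5,3,o); (7,3,hold); (8,3,hold); (11,2,hold); (12,3,hold); (13,2,hold); (14,3,hold)
final:
nodes: 1:s, 2:s, 3:s, 4:q1, 5:q2, 7:dot, 8:dot, 11:dot, 12:dot, 13:dot, 14:dot
edges: (1,4,i); (1,5,i); (4,2,o); (4,3,o); (5,2,o); (5,3,o); (7,3,hold); (8,3,hold); (11,2,hold); (12,3,hold); (13,2,hold); (14,3,hold)


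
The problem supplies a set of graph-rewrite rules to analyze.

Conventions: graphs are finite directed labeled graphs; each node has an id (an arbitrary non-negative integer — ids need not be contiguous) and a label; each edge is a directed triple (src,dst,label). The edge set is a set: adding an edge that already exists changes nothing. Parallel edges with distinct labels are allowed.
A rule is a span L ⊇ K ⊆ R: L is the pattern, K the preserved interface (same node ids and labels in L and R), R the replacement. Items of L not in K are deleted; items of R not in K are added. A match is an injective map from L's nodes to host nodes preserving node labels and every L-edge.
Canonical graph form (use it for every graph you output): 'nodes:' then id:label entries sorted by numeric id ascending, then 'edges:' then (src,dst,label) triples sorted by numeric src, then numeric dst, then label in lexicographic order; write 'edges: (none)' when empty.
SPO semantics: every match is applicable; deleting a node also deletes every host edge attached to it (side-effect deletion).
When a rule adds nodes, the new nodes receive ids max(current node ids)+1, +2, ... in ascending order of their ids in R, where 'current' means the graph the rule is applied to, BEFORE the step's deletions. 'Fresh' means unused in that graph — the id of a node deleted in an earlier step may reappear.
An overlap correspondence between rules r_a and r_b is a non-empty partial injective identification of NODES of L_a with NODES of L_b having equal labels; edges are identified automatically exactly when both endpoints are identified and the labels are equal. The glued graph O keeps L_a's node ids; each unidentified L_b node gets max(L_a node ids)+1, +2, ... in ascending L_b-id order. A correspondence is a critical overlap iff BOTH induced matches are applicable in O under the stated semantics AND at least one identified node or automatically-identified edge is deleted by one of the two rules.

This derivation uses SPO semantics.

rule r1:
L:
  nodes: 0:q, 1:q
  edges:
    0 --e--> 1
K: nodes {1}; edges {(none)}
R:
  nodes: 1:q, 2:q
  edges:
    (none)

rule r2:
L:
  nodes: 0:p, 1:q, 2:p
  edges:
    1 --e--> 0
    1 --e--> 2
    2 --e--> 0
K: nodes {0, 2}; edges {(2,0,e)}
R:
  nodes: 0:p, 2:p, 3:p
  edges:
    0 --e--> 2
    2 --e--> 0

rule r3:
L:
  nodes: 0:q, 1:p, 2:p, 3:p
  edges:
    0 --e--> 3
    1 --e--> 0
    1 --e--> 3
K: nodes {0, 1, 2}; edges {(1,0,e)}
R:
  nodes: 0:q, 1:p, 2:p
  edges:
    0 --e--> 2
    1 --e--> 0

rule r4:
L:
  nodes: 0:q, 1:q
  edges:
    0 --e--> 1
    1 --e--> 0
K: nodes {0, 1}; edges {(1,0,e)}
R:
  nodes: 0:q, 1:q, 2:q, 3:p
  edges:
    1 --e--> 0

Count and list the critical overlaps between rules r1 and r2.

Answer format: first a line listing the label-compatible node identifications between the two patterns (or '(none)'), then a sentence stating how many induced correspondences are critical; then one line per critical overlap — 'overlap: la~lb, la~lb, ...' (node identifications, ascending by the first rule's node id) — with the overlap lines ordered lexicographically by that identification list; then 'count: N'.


label-compatible node identifications between L(r1) and L(r2): 0~1, 1~1
2 of the induced correspondences are critical overlaps of r1 and r2.
overlap: 0~1
overlap: 1~1
count: 2


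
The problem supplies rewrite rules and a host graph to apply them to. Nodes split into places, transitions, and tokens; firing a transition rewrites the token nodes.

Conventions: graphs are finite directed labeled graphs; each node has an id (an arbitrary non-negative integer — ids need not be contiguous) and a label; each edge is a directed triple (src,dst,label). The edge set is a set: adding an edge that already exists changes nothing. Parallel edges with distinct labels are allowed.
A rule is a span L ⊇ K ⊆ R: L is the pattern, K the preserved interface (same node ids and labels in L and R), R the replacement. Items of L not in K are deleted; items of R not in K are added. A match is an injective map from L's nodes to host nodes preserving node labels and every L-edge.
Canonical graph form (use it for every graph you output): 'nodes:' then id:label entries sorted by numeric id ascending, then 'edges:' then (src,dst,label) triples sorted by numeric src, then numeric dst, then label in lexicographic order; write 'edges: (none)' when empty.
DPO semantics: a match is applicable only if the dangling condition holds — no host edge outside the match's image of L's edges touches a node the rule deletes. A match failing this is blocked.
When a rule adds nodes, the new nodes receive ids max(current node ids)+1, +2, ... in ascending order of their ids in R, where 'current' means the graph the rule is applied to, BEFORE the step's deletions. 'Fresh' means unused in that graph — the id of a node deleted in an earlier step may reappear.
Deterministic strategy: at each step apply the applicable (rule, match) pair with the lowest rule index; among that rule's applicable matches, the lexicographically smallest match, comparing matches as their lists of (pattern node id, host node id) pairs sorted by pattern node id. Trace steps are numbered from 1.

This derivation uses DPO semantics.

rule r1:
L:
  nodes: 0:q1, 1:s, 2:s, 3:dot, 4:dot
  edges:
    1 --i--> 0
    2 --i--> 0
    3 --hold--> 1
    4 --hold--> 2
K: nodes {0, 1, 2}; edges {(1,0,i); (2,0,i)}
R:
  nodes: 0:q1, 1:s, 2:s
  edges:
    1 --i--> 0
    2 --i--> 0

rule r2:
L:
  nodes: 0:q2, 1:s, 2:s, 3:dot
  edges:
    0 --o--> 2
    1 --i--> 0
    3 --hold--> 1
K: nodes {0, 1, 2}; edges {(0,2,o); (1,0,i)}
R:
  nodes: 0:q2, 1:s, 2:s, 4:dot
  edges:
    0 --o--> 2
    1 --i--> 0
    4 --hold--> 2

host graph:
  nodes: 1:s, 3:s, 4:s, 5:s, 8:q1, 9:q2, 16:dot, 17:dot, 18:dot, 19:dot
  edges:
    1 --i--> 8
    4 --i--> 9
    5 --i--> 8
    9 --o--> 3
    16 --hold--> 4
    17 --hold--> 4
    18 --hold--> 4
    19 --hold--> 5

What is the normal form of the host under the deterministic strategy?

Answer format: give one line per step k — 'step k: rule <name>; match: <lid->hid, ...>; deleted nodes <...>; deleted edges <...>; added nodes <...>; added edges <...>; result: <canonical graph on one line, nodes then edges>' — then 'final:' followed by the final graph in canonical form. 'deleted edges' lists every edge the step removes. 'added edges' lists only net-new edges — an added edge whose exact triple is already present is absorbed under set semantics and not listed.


step 1: rule r2; match: 0->9, 1->4, 2->3, 3->16; deleted nodes 16; deleted edges (16,4,hold); added nodes 20; added edges (20,3,hold); result: nodes: 1:s, 3:s, 4:s, 5:s, 8:q1, 9:q2, 17:dot, 18:dot, 19:dot, 20:dot edges: (1,8,i); (4,9,i); (5,8,i); (9,3,o); (17,4,hold); (18,4,hold); (19,5,hold); (20,3,hold)
step 2: rule r2; match: 0->9, 1->4, 2->3, 3->17; deleted nodes 17; deleted edges (17,4,hold); added nodes 21; added edges (21,3,hold); result: nodes: 1:s, 3:s, 4:s, 5:s, 8:q1, 9:q2, 18:dot, 19:dot, 20:dot, 21:dot edges: (1,8,i); (4,9,i); (5,8,i); (9,3,o); (18,4,hold); (19,5,hold); (20,3,hold); (21,3,hold)
step 3: rule r2; match: 0->9, 1->4, 2->3, 3->18; deleted nodes 18; deleted edges (18,4,hold); added nodes 22; added edges (22,3,hold); result: nodes: 1:s, 3:s, 4:s, 5:s, 8:q1, 9:q2, 19:dot, 20:dot, 21:dot, 22:dot edges: (1,8,i); (4,9,i); (5,8,i); (9,3,o); (19,5,hold); (20,3,hold); (21,3,hold); (22,3,hold)
final:
nodes: 1:s, 3:s, 4:s, 5:s, 8:q1, 9:q2, 19:dot, 20:dot, 21:dot, 22:dot
edges: (1,8,i); (4,9,i); (5,8,i); (9,3,o); (19,5,hold); (20,3,hold); (21,3,hold); (22,3,hold)


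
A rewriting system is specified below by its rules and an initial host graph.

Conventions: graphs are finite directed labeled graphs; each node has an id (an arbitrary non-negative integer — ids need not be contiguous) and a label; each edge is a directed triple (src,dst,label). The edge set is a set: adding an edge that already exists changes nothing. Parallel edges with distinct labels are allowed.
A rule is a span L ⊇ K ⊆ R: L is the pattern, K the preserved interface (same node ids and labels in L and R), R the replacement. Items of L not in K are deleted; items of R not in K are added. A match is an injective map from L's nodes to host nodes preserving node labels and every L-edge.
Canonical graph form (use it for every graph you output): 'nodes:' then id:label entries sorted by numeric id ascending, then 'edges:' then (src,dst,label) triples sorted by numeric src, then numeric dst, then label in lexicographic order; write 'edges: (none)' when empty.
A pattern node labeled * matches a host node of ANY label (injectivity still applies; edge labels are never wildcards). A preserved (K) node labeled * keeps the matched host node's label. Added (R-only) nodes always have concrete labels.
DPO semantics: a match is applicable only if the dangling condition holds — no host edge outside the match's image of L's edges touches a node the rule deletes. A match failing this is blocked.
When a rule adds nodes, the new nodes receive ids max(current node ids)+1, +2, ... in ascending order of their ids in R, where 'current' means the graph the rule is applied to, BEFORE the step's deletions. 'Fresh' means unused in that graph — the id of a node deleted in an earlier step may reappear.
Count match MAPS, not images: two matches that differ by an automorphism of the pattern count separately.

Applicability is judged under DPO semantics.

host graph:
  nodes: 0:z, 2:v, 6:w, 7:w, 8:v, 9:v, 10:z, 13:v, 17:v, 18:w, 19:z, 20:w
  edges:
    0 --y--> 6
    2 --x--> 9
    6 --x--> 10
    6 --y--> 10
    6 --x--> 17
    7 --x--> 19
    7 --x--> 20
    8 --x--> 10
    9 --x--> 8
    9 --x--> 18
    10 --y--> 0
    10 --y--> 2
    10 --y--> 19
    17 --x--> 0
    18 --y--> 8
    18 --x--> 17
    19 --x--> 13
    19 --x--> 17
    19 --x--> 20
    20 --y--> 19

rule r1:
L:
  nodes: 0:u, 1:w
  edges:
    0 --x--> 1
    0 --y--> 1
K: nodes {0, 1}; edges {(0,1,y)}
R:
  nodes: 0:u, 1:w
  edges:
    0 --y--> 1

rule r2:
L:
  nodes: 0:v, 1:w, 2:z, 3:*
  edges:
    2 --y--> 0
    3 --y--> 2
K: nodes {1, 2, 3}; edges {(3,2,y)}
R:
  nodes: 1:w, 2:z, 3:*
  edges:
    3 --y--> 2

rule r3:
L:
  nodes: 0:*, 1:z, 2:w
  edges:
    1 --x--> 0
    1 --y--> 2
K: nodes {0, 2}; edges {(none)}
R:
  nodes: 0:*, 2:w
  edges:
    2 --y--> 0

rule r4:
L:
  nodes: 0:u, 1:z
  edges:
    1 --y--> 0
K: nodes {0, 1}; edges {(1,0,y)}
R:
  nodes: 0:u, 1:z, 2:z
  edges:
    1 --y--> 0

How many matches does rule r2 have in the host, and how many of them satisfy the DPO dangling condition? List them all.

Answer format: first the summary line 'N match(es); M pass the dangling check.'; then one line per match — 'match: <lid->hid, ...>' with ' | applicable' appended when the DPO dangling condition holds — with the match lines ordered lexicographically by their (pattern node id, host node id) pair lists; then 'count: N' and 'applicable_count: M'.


3 match(es); 0 pass the dangling check.
match: 0->2, 1->7, 2->10, 3->6
match: 0->2, 1->18, 2->10, 3->6
match: 0->2, 1->20, 2->10, 3->6
count: 3
applicable_count: 0


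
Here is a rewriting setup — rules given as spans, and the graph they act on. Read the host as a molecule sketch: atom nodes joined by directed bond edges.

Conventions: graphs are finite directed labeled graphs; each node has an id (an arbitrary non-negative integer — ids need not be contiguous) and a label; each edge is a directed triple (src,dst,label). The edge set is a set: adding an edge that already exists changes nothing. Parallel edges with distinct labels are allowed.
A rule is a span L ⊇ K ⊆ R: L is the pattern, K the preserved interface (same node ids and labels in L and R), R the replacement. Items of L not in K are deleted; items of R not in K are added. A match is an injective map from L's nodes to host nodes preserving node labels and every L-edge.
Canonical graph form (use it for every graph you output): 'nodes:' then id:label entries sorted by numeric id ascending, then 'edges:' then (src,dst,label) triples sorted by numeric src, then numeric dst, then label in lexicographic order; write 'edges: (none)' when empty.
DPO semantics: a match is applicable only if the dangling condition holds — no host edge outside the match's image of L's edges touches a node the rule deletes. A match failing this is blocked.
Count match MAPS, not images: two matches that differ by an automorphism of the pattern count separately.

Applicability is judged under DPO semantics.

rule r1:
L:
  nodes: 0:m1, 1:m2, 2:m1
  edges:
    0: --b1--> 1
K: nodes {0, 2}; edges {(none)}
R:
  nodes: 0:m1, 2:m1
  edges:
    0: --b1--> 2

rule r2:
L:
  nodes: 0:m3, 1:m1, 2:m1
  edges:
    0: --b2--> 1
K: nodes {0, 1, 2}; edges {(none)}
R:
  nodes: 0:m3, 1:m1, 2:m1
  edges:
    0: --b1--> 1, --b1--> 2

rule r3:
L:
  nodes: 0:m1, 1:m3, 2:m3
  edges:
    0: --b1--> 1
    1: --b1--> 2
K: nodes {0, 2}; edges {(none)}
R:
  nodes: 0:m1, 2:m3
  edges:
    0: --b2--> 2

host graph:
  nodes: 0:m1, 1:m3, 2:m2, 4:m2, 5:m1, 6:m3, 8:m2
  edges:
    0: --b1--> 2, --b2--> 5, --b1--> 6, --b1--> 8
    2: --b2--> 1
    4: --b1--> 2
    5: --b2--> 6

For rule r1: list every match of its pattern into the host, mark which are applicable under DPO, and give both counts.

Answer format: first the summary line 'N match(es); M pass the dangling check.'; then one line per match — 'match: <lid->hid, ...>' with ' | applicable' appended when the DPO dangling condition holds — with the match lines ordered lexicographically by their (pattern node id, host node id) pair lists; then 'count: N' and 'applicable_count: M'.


2 match(es); 1 pass the dangling check.
match: 0->0, 1->2, 2->5
match: 0->0, 1->8, 2->5 | applicable
count: 2
applicable_count: 1


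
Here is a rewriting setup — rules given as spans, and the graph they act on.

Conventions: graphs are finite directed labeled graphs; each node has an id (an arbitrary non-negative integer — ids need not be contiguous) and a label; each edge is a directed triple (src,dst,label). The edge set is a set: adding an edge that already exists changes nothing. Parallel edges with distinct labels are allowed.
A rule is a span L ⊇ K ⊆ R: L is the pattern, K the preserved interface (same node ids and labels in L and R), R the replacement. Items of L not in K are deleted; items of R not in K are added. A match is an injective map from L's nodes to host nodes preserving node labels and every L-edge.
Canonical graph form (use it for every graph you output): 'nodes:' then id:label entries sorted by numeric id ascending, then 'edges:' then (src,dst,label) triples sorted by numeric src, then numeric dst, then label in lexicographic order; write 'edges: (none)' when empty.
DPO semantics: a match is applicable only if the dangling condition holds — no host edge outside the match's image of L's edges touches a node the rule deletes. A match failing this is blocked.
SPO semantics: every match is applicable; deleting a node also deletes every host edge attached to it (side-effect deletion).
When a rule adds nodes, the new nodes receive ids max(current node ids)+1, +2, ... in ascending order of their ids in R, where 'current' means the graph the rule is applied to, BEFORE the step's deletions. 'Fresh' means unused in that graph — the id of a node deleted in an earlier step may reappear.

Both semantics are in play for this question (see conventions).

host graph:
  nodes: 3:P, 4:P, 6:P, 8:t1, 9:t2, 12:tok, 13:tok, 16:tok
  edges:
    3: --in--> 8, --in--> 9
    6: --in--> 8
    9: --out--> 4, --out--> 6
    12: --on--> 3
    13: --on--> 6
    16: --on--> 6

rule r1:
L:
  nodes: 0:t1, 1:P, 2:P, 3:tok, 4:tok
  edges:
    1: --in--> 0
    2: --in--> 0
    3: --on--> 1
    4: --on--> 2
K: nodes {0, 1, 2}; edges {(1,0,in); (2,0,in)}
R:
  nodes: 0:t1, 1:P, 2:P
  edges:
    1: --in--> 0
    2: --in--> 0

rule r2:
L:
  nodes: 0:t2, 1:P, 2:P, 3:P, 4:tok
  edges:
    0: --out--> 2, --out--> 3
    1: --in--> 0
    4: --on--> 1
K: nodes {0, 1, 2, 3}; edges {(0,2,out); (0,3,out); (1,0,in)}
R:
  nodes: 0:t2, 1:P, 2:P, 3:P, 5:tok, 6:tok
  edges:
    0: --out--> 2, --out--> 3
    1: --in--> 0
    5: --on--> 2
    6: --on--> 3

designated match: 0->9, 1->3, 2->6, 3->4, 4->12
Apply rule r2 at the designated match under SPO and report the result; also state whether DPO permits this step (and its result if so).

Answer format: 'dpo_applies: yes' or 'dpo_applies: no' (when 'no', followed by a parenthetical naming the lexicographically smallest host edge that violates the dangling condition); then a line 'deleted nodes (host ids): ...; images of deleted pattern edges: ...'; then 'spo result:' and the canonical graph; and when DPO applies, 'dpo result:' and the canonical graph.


dpo_applies: yes
deleted nodes (host ids): 12; images of deleted pattern edges: (12,3,on)
spo result:
nodes: 3:P, 4:P, 6:P, 8:t1, 9:t2, 13:tok, 16:tok, 17:tok, 18:tok
edges: (3,8,in); (3,9,in); (6,8,in); (9,4,out); (9,6,out); (13,6,on); (16,6,on); (17,6,on); (18,4,on)
dpo result:
nodes: 3:P, 4:P, 6:P, 8:t1, 9:t2, 13:tok, 16:tok, 17:tok, 18:tok
edges: (3,8,in); (3,9,in); (6,8,in); (9,4,out); (9,6,out); (13,6,on); (16,6,on); (17,6,on); (18,4,on)


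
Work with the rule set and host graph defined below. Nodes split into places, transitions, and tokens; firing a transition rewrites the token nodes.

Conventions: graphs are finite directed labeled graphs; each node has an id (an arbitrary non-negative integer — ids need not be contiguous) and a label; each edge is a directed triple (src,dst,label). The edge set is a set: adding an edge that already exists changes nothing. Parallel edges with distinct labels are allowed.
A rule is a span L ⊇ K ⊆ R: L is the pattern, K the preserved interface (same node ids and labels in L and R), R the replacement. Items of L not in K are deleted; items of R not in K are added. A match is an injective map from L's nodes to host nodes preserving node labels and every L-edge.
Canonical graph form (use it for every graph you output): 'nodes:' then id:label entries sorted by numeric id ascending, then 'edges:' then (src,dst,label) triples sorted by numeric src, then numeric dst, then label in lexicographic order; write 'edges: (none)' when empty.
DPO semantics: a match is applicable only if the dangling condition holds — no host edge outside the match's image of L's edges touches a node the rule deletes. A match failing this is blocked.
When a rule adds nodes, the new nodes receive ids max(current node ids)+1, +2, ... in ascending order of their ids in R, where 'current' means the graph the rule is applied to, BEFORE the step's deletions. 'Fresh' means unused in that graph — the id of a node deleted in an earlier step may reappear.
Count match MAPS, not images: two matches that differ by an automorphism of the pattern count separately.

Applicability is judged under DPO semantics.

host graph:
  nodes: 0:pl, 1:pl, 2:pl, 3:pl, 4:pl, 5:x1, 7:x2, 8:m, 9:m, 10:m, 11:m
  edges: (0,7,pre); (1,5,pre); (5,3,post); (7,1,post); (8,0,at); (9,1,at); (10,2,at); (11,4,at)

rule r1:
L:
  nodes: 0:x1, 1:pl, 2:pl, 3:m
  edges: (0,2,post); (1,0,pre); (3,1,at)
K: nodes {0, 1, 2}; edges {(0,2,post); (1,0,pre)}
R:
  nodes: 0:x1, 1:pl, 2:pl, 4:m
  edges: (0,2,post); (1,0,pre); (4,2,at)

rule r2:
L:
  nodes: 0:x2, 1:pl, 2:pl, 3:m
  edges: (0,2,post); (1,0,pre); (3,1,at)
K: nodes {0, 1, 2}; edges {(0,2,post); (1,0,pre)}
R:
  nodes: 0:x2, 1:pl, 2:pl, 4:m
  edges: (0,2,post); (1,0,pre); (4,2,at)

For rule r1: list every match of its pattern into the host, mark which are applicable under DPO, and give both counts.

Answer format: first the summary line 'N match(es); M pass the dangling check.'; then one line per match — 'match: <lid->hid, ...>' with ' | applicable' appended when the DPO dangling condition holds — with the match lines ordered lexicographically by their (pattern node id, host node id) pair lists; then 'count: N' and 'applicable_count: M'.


1 match(es); 1 pass the dangling check.
match: 0->5, 1->1, 2->3, 3->9 | applicable
count: 1
applicable_count: 1


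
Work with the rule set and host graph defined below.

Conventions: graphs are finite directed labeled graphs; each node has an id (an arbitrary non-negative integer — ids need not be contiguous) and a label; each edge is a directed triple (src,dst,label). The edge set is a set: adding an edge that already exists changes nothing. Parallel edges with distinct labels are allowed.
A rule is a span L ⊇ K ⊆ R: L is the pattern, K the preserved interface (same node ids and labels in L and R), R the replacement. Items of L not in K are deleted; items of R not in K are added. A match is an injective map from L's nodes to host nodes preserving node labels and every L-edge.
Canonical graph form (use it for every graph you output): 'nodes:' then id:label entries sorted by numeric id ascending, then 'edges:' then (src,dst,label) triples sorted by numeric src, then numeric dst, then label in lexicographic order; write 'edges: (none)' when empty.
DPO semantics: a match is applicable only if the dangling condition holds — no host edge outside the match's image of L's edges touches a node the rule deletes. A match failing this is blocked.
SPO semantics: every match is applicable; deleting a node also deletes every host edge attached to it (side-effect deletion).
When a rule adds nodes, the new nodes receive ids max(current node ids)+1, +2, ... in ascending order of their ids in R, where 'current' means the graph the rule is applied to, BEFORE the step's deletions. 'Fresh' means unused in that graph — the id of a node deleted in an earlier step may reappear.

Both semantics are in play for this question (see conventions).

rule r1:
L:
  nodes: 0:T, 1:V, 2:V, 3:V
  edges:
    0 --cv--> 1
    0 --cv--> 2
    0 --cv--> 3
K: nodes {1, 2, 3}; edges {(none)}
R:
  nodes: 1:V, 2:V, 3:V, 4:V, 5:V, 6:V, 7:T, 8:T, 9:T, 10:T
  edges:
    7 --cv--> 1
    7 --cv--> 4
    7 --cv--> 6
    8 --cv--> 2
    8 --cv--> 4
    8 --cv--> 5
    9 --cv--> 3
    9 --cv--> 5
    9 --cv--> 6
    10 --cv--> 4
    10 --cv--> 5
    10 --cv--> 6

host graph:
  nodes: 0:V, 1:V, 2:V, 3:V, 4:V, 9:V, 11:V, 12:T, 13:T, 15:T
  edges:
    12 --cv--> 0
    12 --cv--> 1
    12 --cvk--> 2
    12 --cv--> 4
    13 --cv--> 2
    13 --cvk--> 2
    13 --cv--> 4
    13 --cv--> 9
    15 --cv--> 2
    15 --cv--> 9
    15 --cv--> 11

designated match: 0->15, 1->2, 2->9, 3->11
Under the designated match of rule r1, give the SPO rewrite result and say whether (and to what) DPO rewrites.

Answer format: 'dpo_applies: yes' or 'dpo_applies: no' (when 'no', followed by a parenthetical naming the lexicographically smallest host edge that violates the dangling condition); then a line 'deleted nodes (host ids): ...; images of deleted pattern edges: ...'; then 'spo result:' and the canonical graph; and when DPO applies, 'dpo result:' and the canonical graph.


dpo_applies: yes
deleted nodes (host ids): 15; images of deleted pattern edges: (15,2,cv); (15,9,cv); (15,11,cv)
spo result:
nodes: 0:V, 1:V, 2:V, 3:V, 4:V, 9:V, 11:V, 12:T, 13:T, 16:V, 17:V, 18:V, 19:T, 20:T, 21:T, 22:T
edges: (12,0,cv); (12,1,cv); (12,2,cvk); (12,4,cv); (13,2,cv); (13,2,cvk); (13,4,cv); (13,9,cv); (19,2,cv); (19,16,cv); (19,18,cv); (20,9,cv); (20,16,cv); (20,17,cv); (21,11,cv); (21,17,cv); (21,18,cv); (22,16,cv); (22,17,cv); (22,18,cv)
dpo result:
nodes: 0:V, 1:V, 2:V, 3:V, 4:V, 9:V, 11:V, 12:T, 13:T, 16:V, 17:V, 18:V, 19:T, 20:T, 21:T, 22:T
edges: (12,0,cv); (12,1,cv); (12,2,cvk); (12,4,cv); (13,2,cv); (13,2,cvk); (13,4,cv); (13,9,cv); (19,2,cv); (19,16,cv); (19,18,cv); (20,9,cv); (20,16,cv); (20,17,cv); (21,11,cv); (21,17,cv); (21,18,cv); (22,16,cv); (22,17,cv); (22,18,cv)


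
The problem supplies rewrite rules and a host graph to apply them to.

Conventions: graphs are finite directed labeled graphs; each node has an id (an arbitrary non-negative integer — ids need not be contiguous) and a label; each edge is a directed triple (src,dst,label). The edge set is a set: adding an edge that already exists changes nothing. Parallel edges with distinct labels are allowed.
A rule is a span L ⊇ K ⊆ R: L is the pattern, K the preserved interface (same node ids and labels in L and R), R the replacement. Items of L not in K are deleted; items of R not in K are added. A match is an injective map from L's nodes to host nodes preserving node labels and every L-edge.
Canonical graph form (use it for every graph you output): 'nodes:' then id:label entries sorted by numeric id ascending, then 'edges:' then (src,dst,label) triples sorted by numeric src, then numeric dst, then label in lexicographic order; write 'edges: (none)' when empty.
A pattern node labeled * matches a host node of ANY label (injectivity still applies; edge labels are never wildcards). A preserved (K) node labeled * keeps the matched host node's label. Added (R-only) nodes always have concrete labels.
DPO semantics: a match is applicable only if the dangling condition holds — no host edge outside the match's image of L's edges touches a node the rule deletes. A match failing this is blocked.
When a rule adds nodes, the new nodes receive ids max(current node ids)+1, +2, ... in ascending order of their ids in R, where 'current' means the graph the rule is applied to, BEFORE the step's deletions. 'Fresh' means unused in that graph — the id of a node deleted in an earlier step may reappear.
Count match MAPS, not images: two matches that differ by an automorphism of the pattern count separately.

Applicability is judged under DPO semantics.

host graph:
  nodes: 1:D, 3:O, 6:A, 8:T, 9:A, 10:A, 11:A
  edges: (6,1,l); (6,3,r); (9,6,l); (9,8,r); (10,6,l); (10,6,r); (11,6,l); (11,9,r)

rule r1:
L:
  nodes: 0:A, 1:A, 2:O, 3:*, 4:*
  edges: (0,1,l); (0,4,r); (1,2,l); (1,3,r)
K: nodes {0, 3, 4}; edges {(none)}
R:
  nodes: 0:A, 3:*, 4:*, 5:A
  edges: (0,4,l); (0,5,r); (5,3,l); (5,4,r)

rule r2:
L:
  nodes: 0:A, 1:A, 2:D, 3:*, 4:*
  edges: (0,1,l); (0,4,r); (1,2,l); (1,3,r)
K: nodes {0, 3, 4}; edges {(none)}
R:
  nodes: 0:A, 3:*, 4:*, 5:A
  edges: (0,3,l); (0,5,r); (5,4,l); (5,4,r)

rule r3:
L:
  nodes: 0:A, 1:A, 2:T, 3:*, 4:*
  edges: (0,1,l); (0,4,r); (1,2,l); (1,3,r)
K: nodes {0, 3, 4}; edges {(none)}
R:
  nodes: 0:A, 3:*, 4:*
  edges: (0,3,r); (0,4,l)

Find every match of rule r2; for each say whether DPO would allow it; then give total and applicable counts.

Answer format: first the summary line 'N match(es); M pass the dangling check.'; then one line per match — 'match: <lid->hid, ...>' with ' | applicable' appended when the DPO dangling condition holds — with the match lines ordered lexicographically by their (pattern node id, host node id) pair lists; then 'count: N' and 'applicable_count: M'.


2 match(es); 0 pass the dangling check.
match: 0->9, 1->6, 2->1, 3->3, 4->8
match: 0->11, 1->6, 2->1, 3->3, 4->9
count: 2
applicable_count: 0
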